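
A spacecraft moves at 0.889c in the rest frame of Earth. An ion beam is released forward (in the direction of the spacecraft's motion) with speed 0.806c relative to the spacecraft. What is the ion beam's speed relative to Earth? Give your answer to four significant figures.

Relativistic velocity addition: u = (u' + v)/(1 + u'v/c²), with u' = 0.806c and v = 0.889c.
Numerator: 0.806 + 0.889 = 1.695. Denominator: 1 + (0.806)(0.889) = 1.716534.
u = 1.695/1.716534 = 0.98745, so the speed is 0.9875c.

0.9875c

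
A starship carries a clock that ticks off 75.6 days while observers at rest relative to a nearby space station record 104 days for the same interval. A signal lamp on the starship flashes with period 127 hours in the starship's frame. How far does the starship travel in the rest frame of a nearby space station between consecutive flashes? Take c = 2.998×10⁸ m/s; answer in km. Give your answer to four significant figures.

From Δt = γΔτ: γ = 104/75.6 = 1.37566.
β = √(1 − 1/γ²) = 0.68672. Lab-frame period = γτ = 1.37566×127 hours = 174.71 hours. Distance = βc × γτ = 0.68672 × 2.998×10⁸ m/s × 628956 s = 1.2949×10^14 m = 1.295×10^11 km.

1.295×10^11 km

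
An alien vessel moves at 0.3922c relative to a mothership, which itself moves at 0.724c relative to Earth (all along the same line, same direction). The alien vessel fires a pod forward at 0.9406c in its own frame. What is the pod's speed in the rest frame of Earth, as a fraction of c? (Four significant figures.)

0.9957c

First combine the pod and alien vessel (S''→S'): u₁ = (0.9406 + 0.3922)/(1 + 0.9406×0.3922) = 1.3328/1.36890332 = 0.97363.
Then combine with the mothership (S'→S): u = (0.97363 + 0.724)/(1 + 0.97363×0.724) = 1.69763/1.70490812 = 0.99573.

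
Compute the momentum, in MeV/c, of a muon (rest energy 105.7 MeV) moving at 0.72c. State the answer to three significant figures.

110 MeV/c

γ = 1/√(1 − β²) = 1/√(1 − 0.5184) = 1/√0.4816 = 1/0.693974 = 1.441.
Momentum: p = γβ·mc = 1.441 × 0.72 × 105.7 MeV/c = 110 MeV/c.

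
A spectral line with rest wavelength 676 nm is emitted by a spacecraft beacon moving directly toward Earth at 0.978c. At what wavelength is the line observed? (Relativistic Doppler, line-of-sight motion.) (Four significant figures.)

Relativistic Doppler for wavelength: λ_obs = λ_src · √((1−β)/(1+β)).
With β = 0.978: factor = √(0.022/1.978) = 0.10546.
λ_obs = 676 × 0.10546 = 71.29 nm.

71.29 nm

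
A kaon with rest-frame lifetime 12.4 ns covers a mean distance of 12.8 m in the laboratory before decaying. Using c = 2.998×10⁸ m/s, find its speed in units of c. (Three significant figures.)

Let x = d/(cτ) = 12.80 m / (2.998×10⁸ m/s × 1.240×10^-8 s) = 3.4432. Since d = βγcτ, x = βγ = β/√(1−β²).
Solving: β² = x²/(1+x²) = 11.8556/12.8556 = 0.922213, so β = 0.960.

0.960c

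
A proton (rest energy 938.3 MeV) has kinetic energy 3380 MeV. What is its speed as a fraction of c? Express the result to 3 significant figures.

K = (γ−1)mc², so γ = 1 + 3380/938.3 = 4.6023.
Then v/c = √(1 − γ⁻²) = √(1 − 0.0472118) = √0.9527882 = 0.976.

0.976c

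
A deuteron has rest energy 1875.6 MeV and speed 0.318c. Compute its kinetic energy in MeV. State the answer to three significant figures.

β² = 0.101124, so γ = 1/√0.898876 = 1.054751.
Kinetic energy: K = (γ − 1)mc² = (1.054751 − 1) × 1875.6 MeV = 0.054751 × 1875.6 = 103 MeV.

103 MeV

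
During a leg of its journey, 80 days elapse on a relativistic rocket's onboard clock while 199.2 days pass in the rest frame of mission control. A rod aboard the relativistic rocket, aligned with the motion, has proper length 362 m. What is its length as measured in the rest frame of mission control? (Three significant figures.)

145 m

From Δt = γΔτ: γ = 199.2/80 = 2.49.
The rod contracts by the same γ: 362 m / 2.49 = 145 m.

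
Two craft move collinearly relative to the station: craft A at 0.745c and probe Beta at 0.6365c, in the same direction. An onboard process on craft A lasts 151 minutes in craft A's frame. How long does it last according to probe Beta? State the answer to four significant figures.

154.3 minutes

Transform craft A's velocity into probe Beta's frame: (0.745 − 0.6365)/(1 − 0.745·0.6365) = 0.1085/0.5258075, so the relative speed is 0.20635c.
γ for this relative speed: γ = 1/√(1 − 0.0425803) = 1.022.
Craft A's interval is proper; time dilation gives Δt_B = γΔτ = 1.022 × 151 minutes = 154.3 minutes.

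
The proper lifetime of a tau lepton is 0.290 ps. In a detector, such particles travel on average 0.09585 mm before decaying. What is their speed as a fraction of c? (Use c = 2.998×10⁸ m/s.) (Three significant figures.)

d = βγcτ ⇒ βγ = d/(cτ) = 9.585×10^-5 m / (8.6942×10^-5 m) = 1.1025.
β = (βγ)/√(1+(βγ)²) = 1.1025/√2.21551 = 0.741.

0.741c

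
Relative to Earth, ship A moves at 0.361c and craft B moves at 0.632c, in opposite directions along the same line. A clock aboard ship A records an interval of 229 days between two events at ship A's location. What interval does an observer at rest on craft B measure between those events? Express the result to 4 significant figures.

Transform ship A's velocity into craft B's frame: (0.361 + 0.632)/(1 + 0.361·0.632) = 0.993/1.228152, so the relative speed is 0.80853c.
At |u| = 0.80853c, γ = (1 − 0.653721)^(−1/2) = 1.6994.
The clock on ship A records proper time, so craft B measures Δt = γΔτ = 1.6994 × 229 = 389.2 days.

389.2 days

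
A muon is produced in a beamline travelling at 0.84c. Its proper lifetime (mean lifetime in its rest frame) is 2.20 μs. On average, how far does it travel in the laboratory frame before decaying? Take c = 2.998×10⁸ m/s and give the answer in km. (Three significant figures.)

1.02 km

γ = 1/√(1 − β²) = 1/√(1 − 0.7056) = 1/√0.2944 = 1/0.542586 = 1.843.
Lab-frame lifetime: Δt = γτ = 1.843 × 2.20 μs = 4.0546 μs.
Distance: d = vΔt = 0.84 × 2.998×10⁸ m/s × 4.0546×10^-6 s = 1020 m = 1.02 km.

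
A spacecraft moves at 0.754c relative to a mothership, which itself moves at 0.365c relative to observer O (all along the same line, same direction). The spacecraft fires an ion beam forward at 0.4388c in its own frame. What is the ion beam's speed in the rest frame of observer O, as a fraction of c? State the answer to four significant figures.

0.9504c

Compose velocities in two stages. Stage 1 (into S'): u₁ = (0.4388+0.754)/(1+0.4388×0.754) = 0.89627.
Stage 2 (into S): u = (0.89627+0.365)/(1+0.89627×0.365) = 0.95037, so the speed is 0.9504c.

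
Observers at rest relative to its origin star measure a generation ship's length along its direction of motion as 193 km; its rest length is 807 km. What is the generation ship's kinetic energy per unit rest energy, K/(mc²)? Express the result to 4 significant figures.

3.181

γ = L₀/L = 807/193 = 4.18135.
Since K = (γ−1)mc², K/(mc²) = 4.18135 − 1 = 3.181.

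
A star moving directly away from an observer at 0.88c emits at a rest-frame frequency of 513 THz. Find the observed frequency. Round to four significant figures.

129.6 THz

Relativistic Doppler (source moving away): f_obs = f_src · √((1−β)/(1+β)).
With β = 0.88: factor = √(0.12/1.88) = 0.25265.
f_obs = 513 × 0.25265 = 129.6 THz.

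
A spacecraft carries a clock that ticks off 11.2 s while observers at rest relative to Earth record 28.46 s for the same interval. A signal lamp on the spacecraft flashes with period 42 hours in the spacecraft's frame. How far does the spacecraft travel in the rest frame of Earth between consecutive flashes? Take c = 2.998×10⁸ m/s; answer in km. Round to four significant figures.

From Δt = γΔτ: γ = 28.46/11.2 = 2.54107.
β = √(1 − 1/γ²) = 0.91931. Lab-frame period = γτ = 2.54107×42 hours = 106.72 hours. Distance = βc × γτ = 0.91931 × 2.998×10⁸ m/s × 384192 s = 1.0589×10^14 m = 1.059×10^11 km.

1.059×10^11 km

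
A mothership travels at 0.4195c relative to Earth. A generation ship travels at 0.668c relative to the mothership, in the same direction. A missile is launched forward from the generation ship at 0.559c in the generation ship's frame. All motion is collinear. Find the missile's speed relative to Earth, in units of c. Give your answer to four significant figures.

First combine the missile and generation ship (S''→S'): u₁ = (0.559 + 0.668)/(1 + 0.559×0.668) = 1.227/1.373412 = 0.8934.
Then combine with the mothership (S'→S): u = (0.8934 + 0.4195)/(1 + 0.8934×0.4195) = 1.3129/1.3747813 = 0.95499.

0.9550c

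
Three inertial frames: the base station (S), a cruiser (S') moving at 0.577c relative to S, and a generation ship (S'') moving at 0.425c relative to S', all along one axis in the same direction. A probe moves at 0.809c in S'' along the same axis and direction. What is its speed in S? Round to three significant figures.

First combine the probe and generation ship (S''→S'): u₁ = (0.809 + 0.425)/(1 + 0.809×0.425) = 1.234/1.343825 = 0.91827.
Then combine with the cruiser (S'→S): u = (0.91827 + 0.577)/(1 + 0.91827×0.577) = 1.49527/1.52984179 = 0.9774.

0.977c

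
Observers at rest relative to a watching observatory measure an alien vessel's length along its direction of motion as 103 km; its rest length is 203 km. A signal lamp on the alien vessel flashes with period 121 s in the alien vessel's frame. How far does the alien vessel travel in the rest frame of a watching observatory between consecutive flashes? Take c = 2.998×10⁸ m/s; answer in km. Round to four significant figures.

From L = L₀/γ: γ = 203/103 = 1.97087.
β = √(1 − 1/γ²) = 0.86172. Lab-frame period = γτ = 1.97087×121 s = 238.48 s. Distance = βc × γτ = 0.86172 × 2.998×10⁸ m/s × 238.48 s = 6.1610×10^10 m = 6.161×10^7 km.

6.161×10^7 km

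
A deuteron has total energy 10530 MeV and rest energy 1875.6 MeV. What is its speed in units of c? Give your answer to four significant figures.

0.9840c

γ = E/(mc²) = 10530/1875.6 = 5.6142.
β = √(1 − 1/γ²) = √(1 − 0.0317267) = √0.9682733 = 0.9840.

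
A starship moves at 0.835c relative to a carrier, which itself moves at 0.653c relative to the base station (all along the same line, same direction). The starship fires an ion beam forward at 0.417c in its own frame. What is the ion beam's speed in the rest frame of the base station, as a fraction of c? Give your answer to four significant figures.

Compose velocities in two stages. Stage 1 (into S'): u₁ = (0.417+0.835)/(1+0.417×0.835) = 0.92865.
Stage 2 (into S): u = (0.92865+0.653)/(1+0.92865×0.653) = 0.98459, so the speed is 0.9846c.

0.9846c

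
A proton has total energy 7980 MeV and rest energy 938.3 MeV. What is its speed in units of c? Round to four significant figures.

Total energy E = γmc² gives γ = 7980/938.3 = 8.5047.
Hence β = √(1 − 1/γ²) = √(1 − 0.0138255) = √0.9861745 = 0.9931.

0.9931c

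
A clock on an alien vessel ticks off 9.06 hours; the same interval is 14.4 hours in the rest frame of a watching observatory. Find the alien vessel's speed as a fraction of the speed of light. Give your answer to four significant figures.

γ = Δt/Δτ = 14.4/9.06 = 1.5894.
β = √(1 − 1/γ²) = √(1 − 0.395853) = √0.604147 = 0.7773.

0.7773c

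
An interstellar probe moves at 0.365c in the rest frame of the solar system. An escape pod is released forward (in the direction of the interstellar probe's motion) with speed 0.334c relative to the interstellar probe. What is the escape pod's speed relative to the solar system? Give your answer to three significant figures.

In units of c, u = (u' + v)/(1 + u'v) with u' = 0.334 and v = 0.365.
Numerator: 0.334 + 0.365 = 0.699. Denominator: 1 + (0.334)(0.365) = 1.12191.
u = 0.699/1.12191 = 0.62304, so the speed is 0.623c.

0.623c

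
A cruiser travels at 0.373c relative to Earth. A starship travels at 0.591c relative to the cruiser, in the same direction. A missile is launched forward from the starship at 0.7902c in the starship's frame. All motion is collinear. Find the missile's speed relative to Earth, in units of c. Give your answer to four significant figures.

First combine the missile and starship (S''→S'): u₁ = (0.7902 + 0.591)/(1 + 0.7902×0.591) = 1.3812/1.4670082 = 0.94151.
Then combine with the cruiser (S'→S): u = (0.94151 + 0.373)/(1 + 0.94151×0.373) = 1.31451/1.35118323 = 0.97286.

0.9729c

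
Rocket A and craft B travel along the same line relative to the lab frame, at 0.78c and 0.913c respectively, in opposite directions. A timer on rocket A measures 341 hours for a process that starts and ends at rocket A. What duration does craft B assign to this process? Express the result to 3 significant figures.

The velocity of rocket A relative to craft B is (0.78 + 0.913)c / (1 + 0.78×0.913) = 0.98882c; relative speed 0.98882c.
At |u| = 0.98882c, γ = (1 − 0.977765)^(−1/2) = 6.7063.
Rocket A's interval is proper; time dilation gives Δt_B = γΔτ = 6.7063 × 341 hours = 2290 hours.

2290 hours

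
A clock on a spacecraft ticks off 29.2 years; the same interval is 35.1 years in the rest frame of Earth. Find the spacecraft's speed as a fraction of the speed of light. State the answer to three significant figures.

0.555c

γ = Δt/Δτ = 35.1/29.2 = 1.2021.
β = √(1 − 1/γ²) = √(1 − 0.69202) = √0.30798 = 0.555.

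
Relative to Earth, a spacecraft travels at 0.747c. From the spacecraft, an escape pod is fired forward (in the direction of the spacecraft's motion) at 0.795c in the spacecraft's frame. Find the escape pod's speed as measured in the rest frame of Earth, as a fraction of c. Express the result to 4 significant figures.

In units of c, u = (u' + v)/(1 + u'v) with u' = 0.795 and v = 0.747.
Numerator: 0.795 + 0.747 = 1.542. Denominator: 1 + (0.795)(0.747) = 1.593865.
u = 1.542/1.593865 = 0.96746, so the speed is 0.9675c.

0.9675c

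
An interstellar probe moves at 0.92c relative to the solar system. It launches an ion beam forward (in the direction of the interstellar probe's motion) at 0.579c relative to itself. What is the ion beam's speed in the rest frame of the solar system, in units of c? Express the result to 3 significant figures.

0.978c

In units of c, u = (u' + v)/(1 + u'v) with u' = 0.579 and v = 0.92.
Numerator: 0.579 + 0.92 = 1.499. Denominator: 1 + (0.579)(0.92) = 1.53268.
u = 1.499/1.53268 = 0.97803, so the speed is 0.978c.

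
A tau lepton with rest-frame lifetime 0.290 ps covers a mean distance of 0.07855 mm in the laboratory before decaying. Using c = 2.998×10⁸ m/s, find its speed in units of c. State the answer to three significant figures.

0.670c

d = βγcτ ⇒ βγ = d/(cτ) = 7.855×10^-5 m / (8.6942×10^-5 m) = 0.90348.
β = (βγ)/√(1+(βγ)²) = 0.90348/√1.816276 = 0.670.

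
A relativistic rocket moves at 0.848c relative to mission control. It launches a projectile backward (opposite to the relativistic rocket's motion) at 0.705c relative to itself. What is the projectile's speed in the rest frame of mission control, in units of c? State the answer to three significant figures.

Relativistic velocity addition: u = (u' + v)/(1 + u'v/c²), with u' = −0.705c and v = 0.848c.
Numerator: −0.705 + 0.848 = 0.143. Denominator: 1 + (−0.705)(0.848) = 0.40216.
u = 0.143/0.40216 = 0.35558, so the speed is 0.356c.

0.356c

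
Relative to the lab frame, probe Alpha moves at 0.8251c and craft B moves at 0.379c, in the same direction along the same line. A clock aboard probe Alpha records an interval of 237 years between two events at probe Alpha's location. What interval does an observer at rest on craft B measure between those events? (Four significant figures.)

The velocity of probe Alpha relative to craft B is (0.8251 − 0.379)c / (1 − 0.8251×0.379) = 0.64907c; relative speed 0.64907c.
γ for this relative speed: γ = 1/√(1 − 0.421292) = 1.3145.
Probe Alpha's interval is proper; time dilation gives Δt_B = γΔτ = 1.3145 × 237 years = 311.5 years.

311.5 years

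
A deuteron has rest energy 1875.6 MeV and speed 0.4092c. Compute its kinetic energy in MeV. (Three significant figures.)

γ = 1/√(1 − β²) = 1/√(1 − 0.16744464) = 1/√0.83255536 = 1.095957.
Kinetic energy: K = (γ − 1)mc² = (1.095957 − 1) × 1875.6 MeV = 0.095957 × 1875.6 = 180 MeV.

180 MeV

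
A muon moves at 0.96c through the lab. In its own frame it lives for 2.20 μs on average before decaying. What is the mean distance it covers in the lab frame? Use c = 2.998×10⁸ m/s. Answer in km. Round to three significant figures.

2.26 km

γ = 1/√(1 − β²) = 1/√(1 − 0.9216) = 1/√0.0784 = 1/0.28 = 3.5714.
Lab-frame lifetime: Δt = γτ = 3.5714 × 2.20 μs = 7.8571 μs.
Distance: d = vΔt = 0.96 × 2.998×10⁸ m/s × 7.8571×10^-6 s = 2260 m = 2.26 km.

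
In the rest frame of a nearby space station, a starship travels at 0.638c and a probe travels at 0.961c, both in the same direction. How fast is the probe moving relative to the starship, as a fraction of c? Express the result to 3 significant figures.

Transform to the starship's frame: u' = (u − v)/(1 − uv/c²).
u' = (0.961 − 0.638)/(1 − 0.961×0.638) = 0.323/0.386882 = 0.83488.
Speed in the starship's frame: 0.835c (in the same direction).

0.835c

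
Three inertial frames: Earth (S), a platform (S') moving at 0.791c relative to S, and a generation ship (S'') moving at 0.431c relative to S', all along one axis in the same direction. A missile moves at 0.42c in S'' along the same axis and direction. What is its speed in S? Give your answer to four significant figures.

0.9628c

First combine the missile and generation ship (S''→S'): u₁ = (0.42 + 0.431)/(1 + 0.42×0.431) = 0.851/1.18102 = 0.72056.
Then combine with the platform (S'→S): u = (0.72056 + 0.791)/(1 + 0.72056×0.791) = 1.51156/1.56996296 = 0.9628.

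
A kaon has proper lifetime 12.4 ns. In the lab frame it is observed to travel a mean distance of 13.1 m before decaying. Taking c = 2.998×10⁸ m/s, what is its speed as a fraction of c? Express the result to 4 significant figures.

Lab distance = (lab lifetime)·v = γτ·βc, so βγ = d/(cτ) = 13.10/(2.998×10⁸ × 1.240×10^-8) = 3.5239.
With βγ = 3.5239: γ² = 1 + (βγ)² = 13.4179, and β = (βγ)/γ = 3.5239/3.66305 = 0.9620.

0.9620c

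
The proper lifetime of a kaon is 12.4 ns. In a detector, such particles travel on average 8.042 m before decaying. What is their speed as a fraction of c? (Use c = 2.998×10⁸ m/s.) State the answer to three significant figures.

d = βγcτ ⇒ βγ = d/(cτ) = 8.042 m / (3.71752 m) = 2.1633.
β = (βγ)/√(1+(βγ)²) = 2.1633/√5.67987 = 0.908.

0.908c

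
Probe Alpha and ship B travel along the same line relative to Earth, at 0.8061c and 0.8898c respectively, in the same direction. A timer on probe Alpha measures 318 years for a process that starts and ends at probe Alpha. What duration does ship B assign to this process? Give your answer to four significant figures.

The velocity of probe Alpha relative to ship B is (0.8061 − 0.8898)c / (1 − 0.8061×0.8898) = −0.29604c; relative speed 0.29604c.
At |u| = 0.29604c, γ = (1 − 0.0876397)^(−1/2) = 1.0469.
The clock on probe Alpha records proper time, so ship B measures Δt = γΔτ = 1.0469 × 318 = 332.9 years.

332.9 years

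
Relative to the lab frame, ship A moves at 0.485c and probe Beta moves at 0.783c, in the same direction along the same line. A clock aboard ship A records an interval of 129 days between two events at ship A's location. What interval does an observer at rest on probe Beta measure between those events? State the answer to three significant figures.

The velocity of ship A relative to probe Beta is (0.485 − 0.783)c / (1 − 0.485×0.783) = −0.48046c; relative speed 0.48046c.
At |u| = 0.48046c, γ = (1 − 0.230842)^(−1/2) = 1.1402.
Ship A's interval is proper; time dilation gives Δt_B = γΔτ = 1.1402 × 129 days = 147 days.

147 days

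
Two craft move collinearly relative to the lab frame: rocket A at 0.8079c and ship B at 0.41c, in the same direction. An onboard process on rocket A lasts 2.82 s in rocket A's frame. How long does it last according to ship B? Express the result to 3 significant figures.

Transform rocket A's velocity into ship B's frame: (0.8079 − 0.41)/(1 − 0.8079·0.41) = 0.3979/0.668761, so the relative speed is 0.59498c.
γ for this relative speed: γ = 1/√(1 − 0.354001) = 1.2442.
Rocket A's interval is proper; time dilation gives Δt_B = γΔτ = 1.2442 × 2.82 s = 3.51 s.

3.51 s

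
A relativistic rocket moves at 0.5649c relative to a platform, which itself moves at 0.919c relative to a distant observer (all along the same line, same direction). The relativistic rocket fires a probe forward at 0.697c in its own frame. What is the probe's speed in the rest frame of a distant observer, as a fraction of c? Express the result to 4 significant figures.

0.9958c

Apply u = (u'+v)/(1+u'v) twice. Probe in the platform frame: (0.697+0.5649)/(1+0.697·0.5649) = 1.2619/1.3937353 = 0.90541c.
That velocity, transformed to the rest frame of a distant observer: (0.90541+0.919)/(1+0.90541·0.919) = 1.82441/1.83207179 = 0.99582c.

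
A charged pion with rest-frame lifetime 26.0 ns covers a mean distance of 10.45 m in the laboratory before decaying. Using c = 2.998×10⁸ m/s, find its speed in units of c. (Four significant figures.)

0.8016c

Let x = d/(cτ) = 10.45 m / (2.998×10⁸ m/s × 2.600×10^-8 s) = 1.3406. Since d = βγcτ, x = βγ = β/√(1−β²).
Solving: β² = x²/(1+x²) = 1.79721/2.79721 = 0.642501, so β = 0.8016.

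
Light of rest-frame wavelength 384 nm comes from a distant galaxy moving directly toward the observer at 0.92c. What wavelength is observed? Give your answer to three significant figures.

Relativistic Doppler for wavelength: λ_obs = λ_src · √((1−β)/(1+β)).
With β = 0.92: factor = √(0.08/1.92) = 0.20412.
λ_obs = 384 × 0.20412 = 78.4 nm.

78.4 nm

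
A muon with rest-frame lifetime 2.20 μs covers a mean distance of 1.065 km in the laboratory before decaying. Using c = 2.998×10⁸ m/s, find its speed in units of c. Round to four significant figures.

0.8502c

d = βγcτ ⇒ βγ = d/(cτ) = 1065 m / (659.56 m) = 1.6147.
β = (βγ)/√(1+(βγ)²) = 1.6147/√3.60726 = 0.8502.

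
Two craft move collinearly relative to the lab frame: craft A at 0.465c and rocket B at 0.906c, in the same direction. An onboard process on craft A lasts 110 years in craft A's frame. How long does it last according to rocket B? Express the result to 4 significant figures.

169.9 years

The velocity of craft A relative to rocket B is (0.465 − 0.906)c / (1 − 0.465×0.906) = −0.76204c; relative speed 0.76204c.
γ for this relative speed: γ = 1/√(1 − 0.580705) = 1.5443.
Craft A's interval is proper; time dilation gives Δt_B = γΔτ = 1.5443 × 110 years = 169.9 years.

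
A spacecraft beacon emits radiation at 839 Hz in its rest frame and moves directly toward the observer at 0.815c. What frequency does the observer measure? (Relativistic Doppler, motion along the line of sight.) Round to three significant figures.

Relativistic Doppler (source moving toward): f_obs = f_src · √((1+β)/(1−β)).
With β = 0.815: factor = √(1.815/0.185) = 3.1322.
f_obs = 839 × 3.1322 = 2630 Hz.

2630 Hz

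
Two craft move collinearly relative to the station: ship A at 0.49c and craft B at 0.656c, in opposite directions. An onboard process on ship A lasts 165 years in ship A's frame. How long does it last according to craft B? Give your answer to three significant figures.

Speed of ship A in craft B's frame: u = (v_A + v_B)/(1 + v_A v_B/c²) = (0.49 + 0.656)/(1 + 0.49×0.656) = 1.146/1.32144 = 0.86724; |u| = 0.86724c.
At |u| = 0.86724c, γ = (1 − 0.752105)^(−1/2) = 2.0085.
The clock on ship A records proper time, so craft B measures Δt = γΔτ = 2.0085 × 165 = 331 years.

331 years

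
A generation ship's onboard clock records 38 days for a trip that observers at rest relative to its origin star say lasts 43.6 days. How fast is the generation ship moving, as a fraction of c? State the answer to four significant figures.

γ = Δt/Δτ = 43.6/38 = 1.1474.
β = √(1 − 1/γ²) = √(1 − 0.759574) = √0.240426 = 0.4903.

0.4903c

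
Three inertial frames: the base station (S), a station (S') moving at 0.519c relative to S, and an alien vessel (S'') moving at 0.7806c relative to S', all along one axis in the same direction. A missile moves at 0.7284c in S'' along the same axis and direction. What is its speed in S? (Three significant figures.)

0.988c

Compose velocities in two stages. Stage 1 (into S'): u₁ = (0.7284+0.7806)/(1+0.7284×0.7806) = 0.96201.
Stage 2 (into S): u = (0.96201+0.519)/(1+0.96201×0.519) = 0.98781, so the speed is 0.988c.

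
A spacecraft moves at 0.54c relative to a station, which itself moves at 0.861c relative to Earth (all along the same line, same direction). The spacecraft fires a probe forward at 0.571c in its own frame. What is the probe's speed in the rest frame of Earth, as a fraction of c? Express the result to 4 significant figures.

Compose velocities in two stages. Stage 1 (into S'): u₁ = (0.571+0.54)/(1+0.571×0.54) = 0.84917.
Stage 2 (into S): u = (0.84917+0.861)/(1+0.84917×0.861) = 0.98789, so the speed is 0.9879c.

0.9879c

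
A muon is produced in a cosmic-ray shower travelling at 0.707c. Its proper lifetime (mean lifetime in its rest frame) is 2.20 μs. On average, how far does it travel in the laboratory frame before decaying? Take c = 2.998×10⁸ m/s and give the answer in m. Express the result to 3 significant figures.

γ = 1/√(1 − β²) = 1/√(1 − 0.499849) = 1/√0.500151 = 1/0.707214 = 1.414.
Lab-frame lifetime: Δt = γτ = 1.414 × 2.20 μs = 3.1108 μs.
Distance: d = vΔt = 0.707 × 2.998×10⁸ m/s × 3.1108×10^-6 s = 659 m.

659 m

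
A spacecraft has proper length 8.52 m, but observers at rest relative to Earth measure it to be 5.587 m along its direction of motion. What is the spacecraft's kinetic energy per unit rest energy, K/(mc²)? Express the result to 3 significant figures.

0.525

Length contraction gives γ = L₀/L = 8.52/5.587 = 1.52497.
K/(mc²) = γ − 1 = 1.52497 − 1 = 0.525.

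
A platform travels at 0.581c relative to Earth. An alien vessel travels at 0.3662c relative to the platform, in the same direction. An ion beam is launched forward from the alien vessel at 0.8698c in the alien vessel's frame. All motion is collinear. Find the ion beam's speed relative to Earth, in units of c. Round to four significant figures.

0.9830c

Compose velocities in two stages. Stage 1 (into S'): u₁ = (0.8698+0.3662)/(1+0.8698×0.3662) = 0.93741.
Stage 2 (into S): u = (0.93741+0.581)/(1+0.93741×0.581) = 0.98302, so the speed is 0.9830c.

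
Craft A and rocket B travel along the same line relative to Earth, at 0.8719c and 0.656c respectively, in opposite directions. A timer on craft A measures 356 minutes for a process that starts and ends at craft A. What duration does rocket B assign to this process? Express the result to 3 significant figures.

1510 minutes

Speed of craft A in rocket B's frame: u = (v_A + v_B)/(1 + v_A v_B/c²) = (0.8719 + 0.656)/(1 + 0.8719×0.656) = 1.5279/1.5719664 = 0.97197; |u| = 0.97197c.
At |u| = 0.97197c, γ = (1 − 0.944726)^(−1/2) = 4.2534.
Craft A's interval is proper; time dilation gives Δt_B = γΔτ = 4.2534 × 356 minutes = 1510 minutes.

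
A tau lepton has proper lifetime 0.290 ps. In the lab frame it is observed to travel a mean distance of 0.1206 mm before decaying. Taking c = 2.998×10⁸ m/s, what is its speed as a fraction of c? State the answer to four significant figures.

0.8112c

d = βγcτ ⇒ βγ = d/(cτ) = 1.206×10^-4 m / (8.6942×10^-5 m) = 1.3871.
β = (βγ)/√(1+(βγ)²) = 1.3871/√2.92405 = 0.8112.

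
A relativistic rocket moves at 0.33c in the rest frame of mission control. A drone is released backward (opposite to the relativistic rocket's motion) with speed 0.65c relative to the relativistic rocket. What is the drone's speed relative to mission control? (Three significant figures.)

0.407c

In units of c, u = (u' + v)/(1 + u'v) with u' = −0.65 and v = 0.33.
Numerator: −0.65 + 0.33 = −0.32. Denominator: 1 + (−0.65)(0.33) = 0.7855.
u = −0.32/0.7855 = −0.40738, so the speed is 0.407c.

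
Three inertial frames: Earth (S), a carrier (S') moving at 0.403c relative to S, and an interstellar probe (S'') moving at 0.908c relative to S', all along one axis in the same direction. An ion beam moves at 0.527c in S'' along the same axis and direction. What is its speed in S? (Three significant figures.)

0.987c

First combine the ion beam and interstellar probe (S''→S'): u₁ = (0.527 + 0.908)/(1 + 0.527×0.908) = 1.435/1.478516 = 0.97057.
Then combine with the carrier (S'→S): u = (0.97057 + 0.403)/(1 + 0.97057×0.403) = 1.37357/1.39113971 = 0.98737.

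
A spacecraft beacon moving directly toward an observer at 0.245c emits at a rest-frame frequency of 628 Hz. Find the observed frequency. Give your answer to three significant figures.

Relativistic Doppler (source moving toward): f_obs = f_src · √((1+β)/(1−β)).
With β = 0.245: factor = √(1.245/0.755) = 1.2841.
f_obs = 628 × 1.2841 = 806 Hz.

806 Hz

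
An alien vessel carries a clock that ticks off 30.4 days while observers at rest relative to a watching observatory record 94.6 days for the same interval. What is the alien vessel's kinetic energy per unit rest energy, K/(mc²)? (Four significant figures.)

2.112

The time-dilation ratio gives γ = 94.6/30.4 = 3.11184.
K/(mc²) = γ − 1 = 3.11184 − 1 = 2.112.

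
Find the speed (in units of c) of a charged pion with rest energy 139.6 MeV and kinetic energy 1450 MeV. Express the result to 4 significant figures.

0.9961c

γ = 1 + K/(mc²) = 1 + 1450/139.6 = 11.387.
β = √(1 − 1/γ²) = √(1 − 0.00771225) = √0.99228775 = 0.9961.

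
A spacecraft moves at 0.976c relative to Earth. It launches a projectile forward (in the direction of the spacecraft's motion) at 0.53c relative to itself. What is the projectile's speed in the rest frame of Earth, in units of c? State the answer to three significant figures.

Relativistic velocity addition: u = (u' + v)/(1 + u'v/c²), with u' = 0.53c and v = 0.976c.
Numerator: 0.53 + 0.976 = 1.506. Denominator: 1 + (0.53)(0.976) = 1.51728.
u = 1.506/1.51728 = 0.99257, so the speed is 0.993c.

0.993c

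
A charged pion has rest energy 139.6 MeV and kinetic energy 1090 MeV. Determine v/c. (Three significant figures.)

K = (γ−1)mc², so γ = 1 + 1090/139.6 = 8.808.
Then v/c = √(1 − γ⁻²) = √(1 − 0.0128898) = √0.9871102 = 0.994.

0.994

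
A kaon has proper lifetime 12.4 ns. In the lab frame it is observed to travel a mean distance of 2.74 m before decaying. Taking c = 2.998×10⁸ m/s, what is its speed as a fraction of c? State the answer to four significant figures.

Let x = d/(cτ) = 2.740 m / (2.998×10⁸ m/s × 1.240×10^-8 s) = 0.73705. Since d = βγcτ, x = βγ = β/√(1−β²).
Solving: β² = x²/(1+x²) = 0.543243/1.543243 = 0.352014, so β = 0.5933.

0.5933c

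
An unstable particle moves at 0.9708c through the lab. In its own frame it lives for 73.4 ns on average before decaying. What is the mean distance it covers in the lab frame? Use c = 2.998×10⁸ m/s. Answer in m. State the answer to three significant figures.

89.1 m

With β = 0.9708, γ = 1/√(1 − 0.9708²) = 1/√0.05754736 = 4.1686.
Lab-frame lifetime: Δt = γτ = 4.1686 × 73.4 ns = 305.98 ns.
Distance: d = vΔt = 0.9708 × 2.998×10⁸ m/s × 3.0598×10^-7 s = 89.1 m.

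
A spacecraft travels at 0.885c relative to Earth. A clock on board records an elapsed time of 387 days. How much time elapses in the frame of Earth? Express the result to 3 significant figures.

831 days

Lorentz factor: γ = (1 − 0.783225)^(−1/2) = 2.1478.
The onboard clock measures proper time, so the interval in the rest frame of Earth is dilated: Δt = γ·Δτ = 2.1478 × 387 days = 831 days.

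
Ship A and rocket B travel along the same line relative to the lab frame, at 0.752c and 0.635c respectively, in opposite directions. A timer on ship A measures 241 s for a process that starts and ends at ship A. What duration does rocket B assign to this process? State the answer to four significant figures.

Transform ship A's velocity into rocket B's frame: (0.752 + 0.635)/(1 + 0.752·0.635) = 1.387/1.47752, so the relative speed is 0.93874c.
γ for this relative speed: γ = 1/√(1 − 0.881233) = 2.9017.
The clock on ship A records proper time, so rocket B measures Δt = γΔτ = 2.9017 × 241 = 699.3 s.

699.3 s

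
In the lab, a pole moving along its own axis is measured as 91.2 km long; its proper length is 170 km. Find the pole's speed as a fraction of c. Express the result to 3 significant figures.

Length contraction gives γ = L₀/L = 170/91.2 = 1.864.
β = √(1 − 1/γ²) = √0.712188 = 0.844.

0.844c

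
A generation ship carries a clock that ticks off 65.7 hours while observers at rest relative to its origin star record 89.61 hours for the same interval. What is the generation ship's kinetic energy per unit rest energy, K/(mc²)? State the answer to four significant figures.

0.3639

γ = Δt/Δτ = 89.61/65.7 = 1.36393.
Since K = (γ−1)mc², K/(mc²) = 1.36393 − 1 = 0.3639.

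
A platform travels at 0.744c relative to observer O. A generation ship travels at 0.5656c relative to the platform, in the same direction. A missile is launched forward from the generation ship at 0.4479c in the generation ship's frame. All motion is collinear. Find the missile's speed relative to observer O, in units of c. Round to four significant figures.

0.9694c

First combine the missile and generation ship (S''→S'): u₁ = (0.4479 + 0.5656)/(1 + 0.4479×0.5656) = 1.0135/1.25333224 = 0.80864.
Then combine with the platform (S'→S): u = (0.80864 + 0.744)/(1 + 0.80864×0.744) = 1.55264/1.60162816 = 0.96941.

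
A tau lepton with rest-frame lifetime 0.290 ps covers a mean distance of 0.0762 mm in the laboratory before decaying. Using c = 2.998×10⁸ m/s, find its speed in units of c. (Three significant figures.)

0.659c

d = βγcτ ⇒ βγ = d/(cτ) = 7.620×10^-5 m / (8.6942×10^-5 m) = 0.87645.
β = (βγ)/√(1+(βγ)²) = 0.87645/√1.768165 = 0.659.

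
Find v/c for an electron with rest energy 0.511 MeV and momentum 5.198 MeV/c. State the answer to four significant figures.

pc/(mc²) = 5.198/0.511 = 10.172 = βγ = β/√(1−β²).
So β² = x²/(1 + x²) with x = 10.172: x² = 103.47, β² = 103.47/104.47 = 0.990428, β = 0.9952.

0.9952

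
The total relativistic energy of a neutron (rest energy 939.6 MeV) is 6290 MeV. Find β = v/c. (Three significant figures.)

γ = E/(mc²) = 6290/939.6 = 6.6943.
β = √(1 − 1/γ²) = √(1 − 0.0223146) = √0.9776854 = 0.989.

0.989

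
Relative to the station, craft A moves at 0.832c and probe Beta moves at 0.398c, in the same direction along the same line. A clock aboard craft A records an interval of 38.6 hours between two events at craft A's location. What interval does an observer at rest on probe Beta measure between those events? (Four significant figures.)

50.73 hours

The velocity of craft A relative to probe Beta is (0.832 − 0.398)c / (1 − 0.832×0.398) = 0.64886c; relative speed 0.64886c.
At |u| = 0.64886c, γ = (1 − 0.421019)^(−1/2) = 1.3142.
The clock on craft A records proper time, so probe Beta measures Δt = γΔτ = 1.3142 × 38.6 = 50.73 hours.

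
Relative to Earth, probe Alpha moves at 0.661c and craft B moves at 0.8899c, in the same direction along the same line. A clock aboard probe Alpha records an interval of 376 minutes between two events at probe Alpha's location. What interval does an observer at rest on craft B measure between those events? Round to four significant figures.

452.3 minutes

The velocity of probe Alpha relative to craft B is (0.661 − 0.8899)c / (1 − 0.661×0.8899) = −0.55588c; relative speed 0.55588c.
γ for this relative speed: γ = 1/√(1 − 0.309003) = 1.203.
The clock on probe Alpha records proper time, so craft B measures Δt = γΔτ = 1.203 × 376 = 452.3 minutes.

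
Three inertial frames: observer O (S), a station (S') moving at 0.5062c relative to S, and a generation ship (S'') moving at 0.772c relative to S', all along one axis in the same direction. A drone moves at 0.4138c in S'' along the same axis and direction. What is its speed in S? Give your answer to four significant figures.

First combine the drone and generation ship (S''→S'): u₁ = (0.4138 + 0.772)/(1 + 0.4138×0.772) = 1.1858/1.3194536 = 0.89871.
Then combine with the station (S'→S): u = (0.89871 + 0.5062)/(1 + 0.89871×0.5062) = 1.40491/1.454927002 = 0.96562.

0.9656c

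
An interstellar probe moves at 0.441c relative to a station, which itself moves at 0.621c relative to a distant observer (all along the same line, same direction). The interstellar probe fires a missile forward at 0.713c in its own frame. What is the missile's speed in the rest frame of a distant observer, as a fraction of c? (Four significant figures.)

First combine the missile and interstellar probe (S''→S'): u₁ = (0.713 + 0.441)/(1 + 0.713×0.441) = 1.154/1.314433 = 0.87795.
Then combine with the station (S'→S): u = (0.87795 + 0.621)/(1 + 0.87795×0.621) = 1.49895/1.54520695 = 0.97006.

0.9701c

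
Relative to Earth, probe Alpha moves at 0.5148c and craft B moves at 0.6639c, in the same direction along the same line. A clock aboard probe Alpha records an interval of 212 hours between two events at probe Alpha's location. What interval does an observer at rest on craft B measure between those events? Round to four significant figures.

Speed of probe Alpha in craft B's frame: u = (v_A − v_B)/(1 − v_A v_B/c²) = (0.5148 − 0.6639)/(1 − 0.5148×0.6639) = −0.1491/0.65822428 = −0.22652; |u| = 0.22652c.
At |u| = 0.22652c, γ = (1 − 0.0513113)^(−1/2) = 1.0267.
Probe Alpha's interval is proper; time dilation gives Δt_B = γΔτ = 1.0267 × 212 hours = 217.7 hours.

217.7 hours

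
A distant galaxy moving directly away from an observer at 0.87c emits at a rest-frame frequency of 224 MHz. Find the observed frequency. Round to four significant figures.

Relativistic Doppler (source moving away): f_obs = f_src · √((1−β)/(1+β)).
With β = 0.87: factor = √(0.13/1.87) = 0.26366.
f_obs = 224 × 0.26366 = 59.06 MHz.

59.06 MHz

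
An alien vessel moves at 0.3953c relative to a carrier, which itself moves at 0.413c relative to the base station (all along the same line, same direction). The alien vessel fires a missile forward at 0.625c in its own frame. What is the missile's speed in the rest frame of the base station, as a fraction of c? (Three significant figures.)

0.920c

Apply u = (u'+v)/(1+u'v) twice. Missile in the carrier frame: (0.625+0.3953)/(1+0.625·0.3953) = 1.0203/1.2470625 = 0.81816c.
That velocity, transformed to the rest frame of the base station: (0.81816+0.413)/(1+0.81816·0.413) = 1.23116/1.33790008 = 0.92022c.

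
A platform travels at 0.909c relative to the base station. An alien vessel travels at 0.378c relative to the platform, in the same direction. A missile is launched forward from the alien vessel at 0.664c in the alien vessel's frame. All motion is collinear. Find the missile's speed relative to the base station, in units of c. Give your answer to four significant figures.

0.9913c

Apply u = (u'+v)/(1+u'v) twice. Missile in the platform frame: (0.664+0.378)/(1+0.664·0.378) = 1.042/1.250992 = 0.83294c.
That velocity, transformed to the rest frame of the base station: (0.83294+0.909)/(1+0.83294·0.909) = 1.74194/1.75714246 = 0.99135c.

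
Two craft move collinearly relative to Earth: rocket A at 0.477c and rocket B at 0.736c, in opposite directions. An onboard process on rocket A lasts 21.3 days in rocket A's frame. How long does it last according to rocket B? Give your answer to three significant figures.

Transform rocket A's velocity into rocket B's frame: (0.477 + 0.736)/(1 + 0.477·0.736) = 1.213/1.351072, so the relative speed is 0.89781c.
At |u| = 0.89781c, γ = (1 − 0.806063)^(−1/2) = 2.2708.
Rocket A's interval is proper; time dilation gives Δt_B = γΔτ = 2.2708 × 21.3 days = 48.4 days.

48.4 days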